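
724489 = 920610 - 196121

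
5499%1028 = 359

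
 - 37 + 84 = 47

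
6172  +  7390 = 13562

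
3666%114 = 18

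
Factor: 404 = 2^2*101^1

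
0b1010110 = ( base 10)86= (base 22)3k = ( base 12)72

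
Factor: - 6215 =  - 5^1*11^1 * 113^1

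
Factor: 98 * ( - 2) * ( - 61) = 11956  =  2^2*7^2 * 61^1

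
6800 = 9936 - 3136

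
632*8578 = 5421296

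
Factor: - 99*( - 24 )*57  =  135432=2^3*3^4 *11^1*19^1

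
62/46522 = 31/23261= 0.00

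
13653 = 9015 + 4638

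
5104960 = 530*9632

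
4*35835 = 143340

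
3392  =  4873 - 1481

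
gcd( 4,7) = 1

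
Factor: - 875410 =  - 2^1*5^1 *87541^1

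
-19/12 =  - 19/12 = -  1.58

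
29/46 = 29/46 = 0.63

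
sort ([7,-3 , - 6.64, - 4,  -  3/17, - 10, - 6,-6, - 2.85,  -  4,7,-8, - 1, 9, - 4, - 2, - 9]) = [ - 10,  -  9, -8, - 6.64,  -  6, - 6, - 4 ,-4,-4, - 3,- 2.85,  -  2, - 1,-3/17,7, 7,9]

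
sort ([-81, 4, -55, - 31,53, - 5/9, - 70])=[ - 81, - 70,-55, - 31, - 5/9, 4,53 ]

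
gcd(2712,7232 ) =904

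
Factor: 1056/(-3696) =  - 2^1*7^( - 1) =- 2/7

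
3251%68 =55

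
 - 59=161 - 220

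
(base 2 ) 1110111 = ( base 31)3Q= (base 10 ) 119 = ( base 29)43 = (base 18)6B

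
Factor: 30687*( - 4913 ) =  - 3^1*17^3*53^1  *193^1 = -  150765231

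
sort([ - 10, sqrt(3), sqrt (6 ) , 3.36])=[ - 10,sqrt(3 ), sqrt( 6 ), 3.36] 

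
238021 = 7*34003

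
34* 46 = 1564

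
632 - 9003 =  - 8371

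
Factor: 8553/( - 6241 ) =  - 3^1 * 79^( - 2 ) * 2851^1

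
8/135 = 8/135  =  0.06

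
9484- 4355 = 5129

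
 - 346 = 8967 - 9313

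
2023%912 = 199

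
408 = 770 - 362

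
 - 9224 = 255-9479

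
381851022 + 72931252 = 454782274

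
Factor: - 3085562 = - 2^1*19^1*81199^1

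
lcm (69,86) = 5934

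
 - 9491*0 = 0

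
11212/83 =135+7/83 = 135.08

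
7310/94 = 3655/47 =77.77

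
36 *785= 28260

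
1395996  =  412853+983143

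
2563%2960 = 2563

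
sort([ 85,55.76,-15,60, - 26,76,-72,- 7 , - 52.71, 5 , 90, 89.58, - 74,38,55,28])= [  -  74, - 72,-52.71, - 26, - 15 , - 7,5,28,38, 55,55.76,60,76 , 85, 89.58 , 90]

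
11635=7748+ 3887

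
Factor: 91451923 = 307^1*297889^1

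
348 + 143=491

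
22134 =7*3162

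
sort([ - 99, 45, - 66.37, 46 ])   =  [-99, - 66.37, 45,  46]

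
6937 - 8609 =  - 1672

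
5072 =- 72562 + 77634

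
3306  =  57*58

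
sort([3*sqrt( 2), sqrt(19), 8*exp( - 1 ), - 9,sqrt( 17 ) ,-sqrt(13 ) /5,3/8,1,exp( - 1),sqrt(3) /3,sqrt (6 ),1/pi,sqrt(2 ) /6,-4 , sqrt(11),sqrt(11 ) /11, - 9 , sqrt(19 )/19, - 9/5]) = [ - 9,  -  9, - 4 , - 9/5, - sqrt( 13) /5,  sqrt(19)/19,sqrt(2) /6,sqrt(11)/11, 1/pi, exp(-1 ),3/8, sqrt(3)/3,1,sqrt( 6),8*exp( - 1 ),sqrt(11),sqrt (17),3  *  sqrt(2), sqrt(19 ) ] 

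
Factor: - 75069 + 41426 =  - 17^1*1979^1 = - 33643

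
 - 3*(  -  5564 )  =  16692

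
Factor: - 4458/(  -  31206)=1/7  =  7^(-1)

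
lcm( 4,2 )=4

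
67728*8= 541824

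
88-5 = 83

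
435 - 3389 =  - 2954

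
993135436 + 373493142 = 1366628578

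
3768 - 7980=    - 4212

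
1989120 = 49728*40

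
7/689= 7/689 =0.01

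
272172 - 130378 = 141794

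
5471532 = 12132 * 451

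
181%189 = 181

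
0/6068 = 0 = 0.00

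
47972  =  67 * 716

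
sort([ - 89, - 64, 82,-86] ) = [ - 89, - 86, - 64, 82]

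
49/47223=49/47223 = 0.00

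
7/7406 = 1/1058  =  0.00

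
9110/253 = 9110/253= 36.01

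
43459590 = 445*97662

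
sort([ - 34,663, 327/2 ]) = [-34, 327/2, 663]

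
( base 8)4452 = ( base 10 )2346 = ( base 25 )3il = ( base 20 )5H6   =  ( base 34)210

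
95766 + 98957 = 194723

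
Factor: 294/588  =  1/2 = 2^(-1)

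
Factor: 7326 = 2^1*3^2 * 11^1 * 37^1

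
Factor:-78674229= - 3^2*449^1*19469^1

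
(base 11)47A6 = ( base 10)6287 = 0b1100010001111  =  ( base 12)377b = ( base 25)a1c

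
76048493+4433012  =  80481505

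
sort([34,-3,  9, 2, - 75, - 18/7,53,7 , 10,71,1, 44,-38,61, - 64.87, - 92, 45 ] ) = [ - 92, - 75,-64.87,-38,-3, - 18/7,1,2 , 7, 9, 10,  34,44,45,53,61, 71]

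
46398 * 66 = 3062268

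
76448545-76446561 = 1984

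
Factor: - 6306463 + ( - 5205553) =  - 2^4*521^1 * 1381^1=- 11512016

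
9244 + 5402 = 14646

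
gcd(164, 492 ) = 164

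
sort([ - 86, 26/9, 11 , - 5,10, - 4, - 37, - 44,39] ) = [ - 86, - 44, - 37, - 5, - 4, 26/9,10, 11 , 39]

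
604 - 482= 122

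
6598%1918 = 844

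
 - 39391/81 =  - 487 + 56/81 = - 486.31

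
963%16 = 3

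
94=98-4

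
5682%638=578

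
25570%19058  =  6512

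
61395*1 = 61395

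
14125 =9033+5092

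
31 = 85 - 54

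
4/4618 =2/2309 = 0.00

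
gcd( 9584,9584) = 9584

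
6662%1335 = 1322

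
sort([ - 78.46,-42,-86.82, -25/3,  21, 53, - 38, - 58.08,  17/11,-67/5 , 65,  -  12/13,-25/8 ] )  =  [ - 86.82 , - 78.46 , - 58.08, - 42,-38,-67/5, - 25/3, - 25/8, - 12/13 , 17/11  ,  21, 53,  65]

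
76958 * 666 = 51254028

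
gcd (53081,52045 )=7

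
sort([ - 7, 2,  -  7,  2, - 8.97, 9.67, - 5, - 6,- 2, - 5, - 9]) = [ - 9, - 8.97 , - 7, - 7, - 6, - 5, - 5, - 2,2,2  ,  9.67]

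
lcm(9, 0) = 0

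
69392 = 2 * 34696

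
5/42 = 5/42 = 0.12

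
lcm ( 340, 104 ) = 8840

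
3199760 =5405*592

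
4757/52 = 4757/52= 91.48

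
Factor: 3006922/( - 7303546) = - 1193^ ( - 1)*3061^(  -  1 )*1503461^1 = - 1503461/3651773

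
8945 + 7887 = 16832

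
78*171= 13338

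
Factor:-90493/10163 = -13^1*6961^1*10163^(-1)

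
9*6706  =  60354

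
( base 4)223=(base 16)2B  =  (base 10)43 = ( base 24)1J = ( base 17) 29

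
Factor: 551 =19^1*29^1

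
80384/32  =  2512 = 2512.00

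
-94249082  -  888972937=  - 983222019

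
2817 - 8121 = -5304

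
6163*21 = 129423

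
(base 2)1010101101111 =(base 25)8JC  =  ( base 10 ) 5487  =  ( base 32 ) 5bf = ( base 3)21112020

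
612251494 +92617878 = 704869372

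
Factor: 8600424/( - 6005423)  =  -2^3*3^1 * 7^1*43^(-1 )*51193^1*139661^( - 1 ) 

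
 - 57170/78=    - 733+2/39=- 732.95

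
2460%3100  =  2460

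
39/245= 39/245 = 0.16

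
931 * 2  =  1862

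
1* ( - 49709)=-49709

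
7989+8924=16913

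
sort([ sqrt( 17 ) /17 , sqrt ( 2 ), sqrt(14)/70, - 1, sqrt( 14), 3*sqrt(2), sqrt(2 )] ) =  [ - 1 , sqrt(  14 ) /70, sqrt( 17) /17, sqrt(2 ), sqrt(2),sqrt( 14), 3*sqrt( 2) ] 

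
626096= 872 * 718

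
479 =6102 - 5623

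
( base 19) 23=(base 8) 51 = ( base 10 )41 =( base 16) 29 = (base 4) 221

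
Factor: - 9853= - 59^1 * 167^1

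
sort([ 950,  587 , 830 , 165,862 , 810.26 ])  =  [ 165, 587,810.26, 830,862,950 ] 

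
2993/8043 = 2993/8043 = 0.37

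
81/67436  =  81/67436 =0.00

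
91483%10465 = 7763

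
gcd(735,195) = 15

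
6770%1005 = 740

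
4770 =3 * 1590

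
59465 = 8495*7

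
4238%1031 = 114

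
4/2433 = 4/2433 = 0.00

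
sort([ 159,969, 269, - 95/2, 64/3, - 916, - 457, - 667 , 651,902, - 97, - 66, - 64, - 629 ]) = [ - 916,-667, - 629, - 457, - 97, - 66, - 64 , - 95/2 , 64/3,159, 269,651,902,  969]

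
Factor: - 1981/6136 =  - 2^ ( - 3 )*7^1*13^( - 1 )*59^(  -  1)*283^1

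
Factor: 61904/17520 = 53/15 = 3^( - 1 ) * 5^( - 1)*53^1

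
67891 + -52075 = 15816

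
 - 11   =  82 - 93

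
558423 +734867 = 1293290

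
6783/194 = 34  +  187/194 = 34.96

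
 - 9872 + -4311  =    -  14183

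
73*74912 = 5468576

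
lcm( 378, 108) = 756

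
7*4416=30912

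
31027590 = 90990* 341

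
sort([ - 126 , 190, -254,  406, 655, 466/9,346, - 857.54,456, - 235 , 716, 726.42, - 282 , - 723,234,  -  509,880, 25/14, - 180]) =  [ - 857.54 , - 723,-509, - 282, - 254, - 235,- 180, - 126, 25/14 , 466/9,190, 234,346,406, 456,655, 716, 726.42,  880]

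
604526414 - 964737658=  - 360211244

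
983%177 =98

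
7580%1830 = 260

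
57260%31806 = 25454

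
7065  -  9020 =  - 1955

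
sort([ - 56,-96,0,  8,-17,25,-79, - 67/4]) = [  -  96, - 79, - 56, - 17,-67/4,  0, 8,25 ] 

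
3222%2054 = 1168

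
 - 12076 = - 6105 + -5971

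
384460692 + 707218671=1091679363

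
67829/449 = 67829/449 = 151.07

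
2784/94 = 29 +29/47 = 29.62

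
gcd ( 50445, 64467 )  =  171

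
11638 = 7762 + 3876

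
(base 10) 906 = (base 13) 549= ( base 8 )1612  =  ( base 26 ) 18m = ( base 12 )636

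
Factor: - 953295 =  - 3^1*5^1*7^2* 1297^1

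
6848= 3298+3550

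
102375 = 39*2625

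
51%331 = 51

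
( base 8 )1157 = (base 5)4443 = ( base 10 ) 623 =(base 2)1001101111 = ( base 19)1df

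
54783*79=4327857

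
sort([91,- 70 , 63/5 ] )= [ - 70, 63/5,91 ] 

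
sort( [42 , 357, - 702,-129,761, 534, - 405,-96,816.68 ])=[-702, - 405,  -  129 , - 96,42, 357, 534, 761, 816.68] 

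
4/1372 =1/343  =  0.00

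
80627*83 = 6692041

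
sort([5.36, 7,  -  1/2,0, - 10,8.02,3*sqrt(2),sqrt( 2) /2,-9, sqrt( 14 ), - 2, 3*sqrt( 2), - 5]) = [ - 10,  -  9, - 5, - 2, - 1/2, 0 , sqrt(2) /2,  sqrt(14),  3*sqrt( 2 ) , 3* sqrt(2),5.36,7,8.02] 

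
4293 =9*477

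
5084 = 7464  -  2380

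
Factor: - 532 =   -  2^2*7^1 * 19^1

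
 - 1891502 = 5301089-7192591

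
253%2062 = 253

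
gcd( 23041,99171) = 1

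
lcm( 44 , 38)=836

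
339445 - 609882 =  - 270437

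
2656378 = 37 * 71794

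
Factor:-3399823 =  - 7^1*485689^1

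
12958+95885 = 108843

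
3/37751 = 3/37751 = 0.00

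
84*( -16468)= - 1383312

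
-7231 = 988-8219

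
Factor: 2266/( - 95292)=-1133/47646 = -2^(-1) * 3^( - 2 )*11^1*103^1*2647^( - 1)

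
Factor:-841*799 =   -  671959 = - 17^1*29^2*47^1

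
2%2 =0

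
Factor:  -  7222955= -5^1*37^1*39043^1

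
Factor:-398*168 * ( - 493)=32963952  =  2^4*3^1*7^1* 17^1*29^1*199^1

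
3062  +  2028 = 5090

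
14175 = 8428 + 5747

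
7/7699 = 7/7699 = 0.00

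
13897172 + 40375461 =54272633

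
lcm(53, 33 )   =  1749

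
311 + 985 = 1296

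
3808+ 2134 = 5942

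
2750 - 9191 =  - 6441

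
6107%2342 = 1423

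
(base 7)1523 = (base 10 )605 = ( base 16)25D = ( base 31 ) jg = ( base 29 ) KP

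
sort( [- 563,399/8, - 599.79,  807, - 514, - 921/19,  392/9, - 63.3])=[ - 599.79,-563 ,  -  514, - 63.3,-921/19, 392/9,399/8,807 ]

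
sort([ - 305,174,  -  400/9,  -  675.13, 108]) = [ - 675.13, - 305, - 400/9,108, 174 ]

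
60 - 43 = 17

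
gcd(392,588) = 196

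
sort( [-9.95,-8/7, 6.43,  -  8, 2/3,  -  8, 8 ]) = [ - 9.95, - 8,-8, - 8/7,2/3, 6.43, 8]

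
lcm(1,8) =8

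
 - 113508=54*( - 2102)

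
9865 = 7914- - 1951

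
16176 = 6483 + 9693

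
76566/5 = 76566/5= 15313.20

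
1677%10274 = 1677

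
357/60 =5 + 19/20= 5.95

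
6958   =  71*98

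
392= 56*7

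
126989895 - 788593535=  - 661603640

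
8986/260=34 + 73/130 = 34.56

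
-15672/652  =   - 3918/163 = - 24.04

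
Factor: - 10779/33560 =-2^( - 3)*3^1 * 5^( - 1)*839^(  -  1 ) * 3593^1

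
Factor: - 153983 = - 43^1*3581^1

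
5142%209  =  126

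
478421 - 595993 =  - 117572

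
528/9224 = 66/1153 =0.06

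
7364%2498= 2368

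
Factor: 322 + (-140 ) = 2^1 * 7^1*13^1= 182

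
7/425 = 7/425 = 0.02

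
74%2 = 0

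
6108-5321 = 787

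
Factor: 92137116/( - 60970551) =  - 2^2*17^(-1 )*1195501^( -1)*7678093^1 = -30712372/20323517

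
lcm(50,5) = 50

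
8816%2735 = 611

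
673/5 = 673/5 = 134.60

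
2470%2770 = 2470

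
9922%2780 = 1582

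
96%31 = 3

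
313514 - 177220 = 136294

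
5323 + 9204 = 14527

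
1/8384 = 1/8384=0.00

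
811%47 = 12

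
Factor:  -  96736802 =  - 2^1 * 31^1*1560271^1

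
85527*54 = 4618458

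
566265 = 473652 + 92613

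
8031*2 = 16062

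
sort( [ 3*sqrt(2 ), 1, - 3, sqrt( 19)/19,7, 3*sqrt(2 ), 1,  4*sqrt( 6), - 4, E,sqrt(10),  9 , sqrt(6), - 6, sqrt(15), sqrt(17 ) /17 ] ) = [ - 6, - 4,  -  3,sqrt(19)/19,sqrt(17)/17,1, 1,sqrt (6), E,  sqrt ( 10),sqrt (15), 3*sqrt( 2 ),  3*sqrt(2 ), 7, 9,4*sqrt(6 )]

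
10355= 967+9388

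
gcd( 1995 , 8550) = 285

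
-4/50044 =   -  1+12510/12511 = - 0.00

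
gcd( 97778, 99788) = 2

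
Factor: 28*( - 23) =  - 644 = - 2^2*7^1*23^1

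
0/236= 0 = 0.00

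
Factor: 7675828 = 2^2*199^1 * 9643^1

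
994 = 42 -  - 952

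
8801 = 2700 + 6101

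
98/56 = 1+3/4 = 1.75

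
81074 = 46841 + 34233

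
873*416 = 363168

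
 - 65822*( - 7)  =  460754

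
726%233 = 27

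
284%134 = 16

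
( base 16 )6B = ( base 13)83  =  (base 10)107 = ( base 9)128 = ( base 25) 47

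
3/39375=1/13125 = 0.00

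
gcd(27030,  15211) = 53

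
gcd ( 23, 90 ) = 1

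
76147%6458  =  5109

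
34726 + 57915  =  92641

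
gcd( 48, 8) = 8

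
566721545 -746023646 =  - 179302101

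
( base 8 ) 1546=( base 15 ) 3d0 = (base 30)T0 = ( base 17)303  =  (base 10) 870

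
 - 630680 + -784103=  - 1414783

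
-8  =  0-8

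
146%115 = 31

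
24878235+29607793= 54486028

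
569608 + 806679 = 1376287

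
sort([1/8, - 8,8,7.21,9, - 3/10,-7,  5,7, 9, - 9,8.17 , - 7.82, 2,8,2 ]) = [ - 9, - 8, - 7.82, - 7, - 3/10,1/8,2,2,5,7, 7.21, 8,8 , 8.17,9,9]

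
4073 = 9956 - 5883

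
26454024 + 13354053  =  39808077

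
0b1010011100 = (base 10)668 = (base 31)lh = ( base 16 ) 29C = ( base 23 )161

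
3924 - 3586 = 338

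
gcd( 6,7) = 1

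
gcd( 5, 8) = 1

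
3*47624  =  142872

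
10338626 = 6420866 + 3917760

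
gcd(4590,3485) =85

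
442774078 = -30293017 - -473067095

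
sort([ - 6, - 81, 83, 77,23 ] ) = [-81, - 6, 23, 77, 83 ]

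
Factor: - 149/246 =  - 2^ ( - 1 ) * 3^( - 1 )*41^( - 1)*149^1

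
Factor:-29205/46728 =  -5/8 = - 2^ ( - 3 )*5^1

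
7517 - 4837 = 2680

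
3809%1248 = 65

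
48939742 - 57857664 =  - 8917922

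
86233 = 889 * 97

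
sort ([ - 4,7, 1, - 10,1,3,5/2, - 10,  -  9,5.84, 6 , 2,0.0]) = [ -10,  -  10,  -  9,-4,0.0,1, 1,  2,5/2, 3, 5.84, 6,7 ]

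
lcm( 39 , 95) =3705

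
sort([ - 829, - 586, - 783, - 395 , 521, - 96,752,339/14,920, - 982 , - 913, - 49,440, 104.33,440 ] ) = [ - 982, - 913, - 829, - 783, - 586, - 395, - 96,-49,  339/14,104.33,440, 440,521,752,920]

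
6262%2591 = 1080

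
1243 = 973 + 270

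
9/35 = 9/35 = 0.26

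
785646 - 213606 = 572040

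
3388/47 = 3388/47 = 72.09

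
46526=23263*2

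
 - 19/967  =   - 1 + 948/967=-0.02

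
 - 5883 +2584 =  - 3299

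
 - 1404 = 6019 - 7423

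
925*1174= 1085950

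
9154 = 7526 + 1628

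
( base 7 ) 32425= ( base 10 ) 8104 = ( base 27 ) B34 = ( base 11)60a8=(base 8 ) 17650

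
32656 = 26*1256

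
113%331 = 113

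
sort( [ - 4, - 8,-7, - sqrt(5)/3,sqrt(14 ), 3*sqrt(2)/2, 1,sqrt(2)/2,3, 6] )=[ - 8, - 7,  -  4,  -  sqrt(5 ) /3,sqrt(2) /2, 1,3*sqrt(2 ) /2,3,  sqrt ( 14),6] 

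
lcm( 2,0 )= 0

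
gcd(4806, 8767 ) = 1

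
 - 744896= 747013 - 1491909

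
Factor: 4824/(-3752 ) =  - 9/7=- 3^2 * 7^( - 1 ) 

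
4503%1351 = 450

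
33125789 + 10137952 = 43263741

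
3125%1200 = 725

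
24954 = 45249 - 20295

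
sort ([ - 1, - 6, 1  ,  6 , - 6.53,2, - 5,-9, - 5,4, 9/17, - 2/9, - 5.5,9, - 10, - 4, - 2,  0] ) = [-10, - 9, - 6.53, - 6, - 5.5, - 5, - 5 , - 4 , -2, - 1,  -  2/9,0, 9/17,  1, 2,4,6 , 9 ] 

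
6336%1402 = 728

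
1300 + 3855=5155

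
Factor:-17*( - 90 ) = 2^1 * 3^2*5^1* 17^1 =1530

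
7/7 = 1 = 1.00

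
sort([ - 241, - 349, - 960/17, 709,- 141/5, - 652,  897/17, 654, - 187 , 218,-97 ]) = [ - 652, - 349, - 241,-187, -97, - 960/17,-141/5,897/17, 218, 654 , 709]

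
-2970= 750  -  3720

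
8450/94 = 89 +42/47=89.89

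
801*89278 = 71511678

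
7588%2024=1516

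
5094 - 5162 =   -  68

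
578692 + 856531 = 1435223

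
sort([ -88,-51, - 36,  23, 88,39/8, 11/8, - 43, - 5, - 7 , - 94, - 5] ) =[-94, - 88, - 51 , - 43, - 36, - 7,  -  5, - 5,  11/8,39/8,23,88 ]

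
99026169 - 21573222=77452947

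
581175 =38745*15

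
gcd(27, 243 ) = 27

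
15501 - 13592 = 1909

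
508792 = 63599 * 8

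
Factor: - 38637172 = - 2^2*7^1*509^1 * 2711^1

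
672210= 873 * 770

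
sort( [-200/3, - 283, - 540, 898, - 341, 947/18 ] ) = [-540, - 341, - 283, - 200/3,947/18,898 ] 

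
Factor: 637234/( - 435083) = -2^1*11^( - 1)*13^1*37^(-1)* 1069^(  -  1 )*24509^1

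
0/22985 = 0 = 0.00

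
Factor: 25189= 25189^1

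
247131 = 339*729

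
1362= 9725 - 8363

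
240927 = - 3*(  -  80309 )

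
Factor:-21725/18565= - 5^1*11^1*47^ ( - 1 )= -55/47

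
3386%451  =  229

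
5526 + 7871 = 13397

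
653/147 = 653/147  =  4.44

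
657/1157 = 657/1157 = 0.57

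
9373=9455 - 82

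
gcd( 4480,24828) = 4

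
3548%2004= 1544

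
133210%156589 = 133210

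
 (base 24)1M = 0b101110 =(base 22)22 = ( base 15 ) 31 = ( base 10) 46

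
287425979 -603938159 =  - 316512180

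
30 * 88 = 2640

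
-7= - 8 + 1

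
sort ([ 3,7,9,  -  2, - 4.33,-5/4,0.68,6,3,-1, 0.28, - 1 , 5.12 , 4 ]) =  [ - 4.33,  -  2, - 5/4, -1, - 1,0.28, 0.68,3,3,4,5.12,6,7,9 ]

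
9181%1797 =196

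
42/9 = 14/3  =  4.67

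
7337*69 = 506253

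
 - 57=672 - 729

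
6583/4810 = 1 + 1773/4810 =1.37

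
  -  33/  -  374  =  3/34  =  0.09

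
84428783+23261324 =107690107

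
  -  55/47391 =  - 55/47391  =  -0.00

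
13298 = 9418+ 3880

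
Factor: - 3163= - 3163^1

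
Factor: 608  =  2^5 * 19^1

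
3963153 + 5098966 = 9062119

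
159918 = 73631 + 86287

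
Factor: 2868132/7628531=2^2*3^1*257^ ( - 1 )*457^1*523^1*29683^( - 1 )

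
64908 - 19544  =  45364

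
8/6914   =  4/3457 = 0.00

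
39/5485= 39/5485 = 0.01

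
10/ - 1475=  - 1 + 293/295 = - 0.01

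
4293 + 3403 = 7696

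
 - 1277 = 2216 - 3493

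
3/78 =1/26  =  0.04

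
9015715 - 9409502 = -393787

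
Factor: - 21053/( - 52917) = 3^ (  -  1 )*31^( - 1) * 37^1 = 37/93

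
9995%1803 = 980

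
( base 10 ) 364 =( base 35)ae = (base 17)147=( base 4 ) 11230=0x16C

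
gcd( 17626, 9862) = 2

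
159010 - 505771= - 346761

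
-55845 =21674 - 77519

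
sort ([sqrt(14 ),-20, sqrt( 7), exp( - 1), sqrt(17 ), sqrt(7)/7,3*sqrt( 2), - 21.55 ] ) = [ -21.55,  -  20,exp( - 1 ), sqrt(  7 )/7,sqrt (7), sqrt(14),sqrt(17 ), 3*sqrt( 2)] 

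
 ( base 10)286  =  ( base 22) D0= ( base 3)101121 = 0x11e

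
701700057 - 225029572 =476670485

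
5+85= 90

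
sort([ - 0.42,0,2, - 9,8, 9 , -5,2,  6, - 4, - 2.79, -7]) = [ - 9, - 7, - 5, - 4, - 2.79, - 0.42,  0, 2,2 , 6, 8,9 ]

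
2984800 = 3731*800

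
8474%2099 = 78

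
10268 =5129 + 5139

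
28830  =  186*155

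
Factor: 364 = 2^2*7^1*13^1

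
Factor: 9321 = 3^1 * 13^1 *239^1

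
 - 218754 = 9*( - 24306) 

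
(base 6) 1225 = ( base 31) 9q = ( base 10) 305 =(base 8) 461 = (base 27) b8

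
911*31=28241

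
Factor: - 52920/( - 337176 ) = 35/223 =5^1*7^1*223^( - 1)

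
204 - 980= - 776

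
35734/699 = 35734/699  =  51.12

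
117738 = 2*58869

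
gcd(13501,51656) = 587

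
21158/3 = 21158/3= 7052.67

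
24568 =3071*8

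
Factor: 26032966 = 2^1*3347^1*3889^1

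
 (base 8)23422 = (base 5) 310002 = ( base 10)10002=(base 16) 2712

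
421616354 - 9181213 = 412435141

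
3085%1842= 1243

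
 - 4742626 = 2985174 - 7727800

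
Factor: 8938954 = 2^1*863^1*5179^1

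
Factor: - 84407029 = - 7^1 * 743^1*16229^1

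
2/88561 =2/88561= 0.00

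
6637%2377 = 1883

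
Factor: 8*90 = 720  =  2^4*3^2*5^1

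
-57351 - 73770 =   -  131121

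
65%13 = 0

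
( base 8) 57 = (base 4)233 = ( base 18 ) 2B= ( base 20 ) 27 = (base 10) 47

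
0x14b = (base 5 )2311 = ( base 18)107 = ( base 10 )331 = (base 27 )C7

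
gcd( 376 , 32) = 8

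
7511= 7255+256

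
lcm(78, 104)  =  312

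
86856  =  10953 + 75903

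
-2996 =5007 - 8003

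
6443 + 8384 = 14827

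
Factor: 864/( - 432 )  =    -  2 = -2^1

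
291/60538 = 291/60538=0.00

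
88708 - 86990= 1718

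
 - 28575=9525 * ( -3 )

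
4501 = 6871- 2370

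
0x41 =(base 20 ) 35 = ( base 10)65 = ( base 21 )32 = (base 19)38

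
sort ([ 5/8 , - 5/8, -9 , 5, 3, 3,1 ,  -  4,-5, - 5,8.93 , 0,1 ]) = [  -  9, - 5,-5, - 4, - 5/8,0  ,  5/8, 1, 1,3,3,5,8.93] 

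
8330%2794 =2742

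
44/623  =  44/623  =  0.07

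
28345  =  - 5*(-5669) 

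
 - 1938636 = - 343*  5652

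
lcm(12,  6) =12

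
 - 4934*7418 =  - 36600412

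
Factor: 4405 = 5^1*881^1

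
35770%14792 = 6186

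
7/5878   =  7/5878 = 0.00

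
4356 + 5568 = 9924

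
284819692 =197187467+87632225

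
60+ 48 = 108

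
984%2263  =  984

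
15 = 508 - 493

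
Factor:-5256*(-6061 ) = 2^3 * 3^2 * 11^1 *19^1*29^1*73^1  =  31856616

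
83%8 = 3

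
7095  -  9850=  - 2755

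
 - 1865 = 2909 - 4774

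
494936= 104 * 4759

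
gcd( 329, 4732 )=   7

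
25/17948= 25/17948 = 0.00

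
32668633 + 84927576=117596209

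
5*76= 380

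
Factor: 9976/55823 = 2^3 *29^1*43^1*55823^( - 1) 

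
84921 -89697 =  - 4776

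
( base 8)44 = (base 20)1g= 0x24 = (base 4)210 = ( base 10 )36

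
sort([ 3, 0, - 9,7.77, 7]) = [-9,0,3, 7,7.77 ] 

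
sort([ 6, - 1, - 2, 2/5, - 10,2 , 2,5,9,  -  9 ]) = [-10,-9,  -  2,  -  1,2/5,2 , 2,  5,6, 9 ] 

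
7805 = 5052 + 2753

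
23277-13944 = 9333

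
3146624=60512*52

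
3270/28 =1635/14=   116.79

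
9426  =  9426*1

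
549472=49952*11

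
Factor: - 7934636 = -2^2 * 31^1 * 61^1*1049^1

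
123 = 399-276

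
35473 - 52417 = -16944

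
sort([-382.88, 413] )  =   [ - 382.88 , 413]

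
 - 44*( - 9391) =413204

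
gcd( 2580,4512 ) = 12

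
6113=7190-1077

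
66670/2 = 33335 = 33335.00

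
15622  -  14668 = 954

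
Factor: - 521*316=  - 164636=- 2^2 *79^1* 521^1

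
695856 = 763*912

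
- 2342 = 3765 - 6107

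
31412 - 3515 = 27897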